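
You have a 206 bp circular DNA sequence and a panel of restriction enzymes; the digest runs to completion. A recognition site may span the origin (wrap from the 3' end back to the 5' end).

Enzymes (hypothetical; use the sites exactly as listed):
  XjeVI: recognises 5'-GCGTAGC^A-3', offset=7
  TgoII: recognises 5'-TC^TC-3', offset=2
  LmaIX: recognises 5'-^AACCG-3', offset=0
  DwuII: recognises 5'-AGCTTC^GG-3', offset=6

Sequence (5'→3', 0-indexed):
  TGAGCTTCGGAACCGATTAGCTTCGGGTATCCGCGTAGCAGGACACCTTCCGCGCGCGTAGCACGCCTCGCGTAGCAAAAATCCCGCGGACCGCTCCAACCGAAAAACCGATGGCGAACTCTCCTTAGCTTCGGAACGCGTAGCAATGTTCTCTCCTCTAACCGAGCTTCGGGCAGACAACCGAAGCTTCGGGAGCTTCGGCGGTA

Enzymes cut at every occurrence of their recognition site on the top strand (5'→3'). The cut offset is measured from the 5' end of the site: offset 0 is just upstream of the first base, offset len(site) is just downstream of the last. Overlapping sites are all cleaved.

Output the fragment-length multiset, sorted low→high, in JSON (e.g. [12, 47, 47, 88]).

Site scan:
  XjeVI (GCGTAGCA, off=7): starts [32, 55, 69, 137] → cuts [39, 62, 76, 144]
  TgoII (TCTC, off=2): starts [119, 149, 151] → cuts [121, 151, 153]
  LmaIX (AACCG, off=0): starts [10, 97, 105, 159, 178] → cuts [10, 97, 105, 159, 178]
  DwuII (AGCTTCGG, off=6): starts [2, 18, 126, 164, 184, 193] → cuts [8, 24, 132, 170, 190, 199]

Pooled cuts: [8, 10, 24, 39, 62, 76, 97, 105, 121, 132, 144, 151, 153, 159, 170, 178, 190, 199]

Fragments:
  8→10: 2 bp
  10→24: 14 bp
  24→39: 15 bp
  39→62: 23 bp
  62→76: 14 bp
  76→97: 21 bp
  97→105: 8 bp
  105→121: 16 bp
  121→132: 11 bp
  132→144: 12 bp
  144→151: 7 bp
  151→153: 2 bp
  153→159: 6 bp
  159→170: 11 bp
  170→178: 8 bp
  178→190: 12 bp
  190→199: 9 bp
  199→8 (wrap): 206-199+8 = 15 bp

[2,2,6,7,8,8,9,11,11,12,12,14,14,15,15,16,21,23]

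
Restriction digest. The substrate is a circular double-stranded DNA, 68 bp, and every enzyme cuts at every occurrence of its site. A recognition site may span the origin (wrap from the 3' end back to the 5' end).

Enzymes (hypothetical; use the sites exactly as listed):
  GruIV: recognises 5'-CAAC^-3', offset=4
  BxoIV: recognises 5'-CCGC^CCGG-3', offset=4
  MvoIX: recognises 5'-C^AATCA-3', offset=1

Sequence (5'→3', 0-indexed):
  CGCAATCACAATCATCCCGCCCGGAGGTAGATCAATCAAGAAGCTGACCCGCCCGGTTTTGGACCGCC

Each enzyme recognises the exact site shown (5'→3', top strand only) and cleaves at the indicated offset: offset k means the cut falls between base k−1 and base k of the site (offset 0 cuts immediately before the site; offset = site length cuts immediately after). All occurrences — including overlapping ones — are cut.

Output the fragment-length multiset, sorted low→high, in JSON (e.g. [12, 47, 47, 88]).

[6,11,13,19,19]

Per-enzyme occurrences:
  GruIV (CAAC, off=4): no sites
  BxoIV CCGCCCGG/4: at [16, 48] ⇒ [20, 52]
  MvoIX CAATCA/1: at [2, 8, 32] ⇒ [3, 9, 33]

All cut coordinates (distinct, sorted): [3, 9, 20, 33, 52]

Fragments:
  3→9: 6 bp
  9→20: 11 bp
  20→33: 13 bp
  33→52: 19 bp
  52→3 (wrap): 68-52+3 = 19 bp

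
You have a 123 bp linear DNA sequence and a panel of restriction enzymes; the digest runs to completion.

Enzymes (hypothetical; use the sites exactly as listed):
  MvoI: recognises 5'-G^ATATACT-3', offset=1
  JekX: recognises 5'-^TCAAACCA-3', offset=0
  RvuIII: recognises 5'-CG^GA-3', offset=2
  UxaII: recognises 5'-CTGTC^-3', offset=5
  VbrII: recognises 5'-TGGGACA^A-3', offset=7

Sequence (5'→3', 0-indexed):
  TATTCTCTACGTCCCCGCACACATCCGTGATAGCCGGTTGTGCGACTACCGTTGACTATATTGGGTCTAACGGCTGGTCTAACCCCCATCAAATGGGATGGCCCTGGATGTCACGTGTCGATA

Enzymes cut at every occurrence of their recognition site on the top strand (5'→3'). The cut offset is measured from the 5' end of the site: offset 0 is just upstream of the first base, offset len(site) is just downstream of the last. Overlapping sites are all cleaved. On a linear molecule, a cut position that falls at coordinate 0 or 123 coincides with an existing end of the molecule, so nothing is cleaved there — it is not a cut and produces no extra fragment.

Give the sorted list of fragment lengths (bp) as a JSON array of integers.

[123]

Scan for sites:
  MvoI (GATATACT, off=1): no sites
  JekX (TCAAACCA, off=0): no sites
  RvuIII (CGGA, off=2): no sites
  UxaII (CTGTC, off=5): no sites
  VbrII (TGGGACAA, off=7): no sites

All cut coordinates (distinct, sorted): ∅

Fragment lengths:
  no cuts → one linear fragment of 123 bp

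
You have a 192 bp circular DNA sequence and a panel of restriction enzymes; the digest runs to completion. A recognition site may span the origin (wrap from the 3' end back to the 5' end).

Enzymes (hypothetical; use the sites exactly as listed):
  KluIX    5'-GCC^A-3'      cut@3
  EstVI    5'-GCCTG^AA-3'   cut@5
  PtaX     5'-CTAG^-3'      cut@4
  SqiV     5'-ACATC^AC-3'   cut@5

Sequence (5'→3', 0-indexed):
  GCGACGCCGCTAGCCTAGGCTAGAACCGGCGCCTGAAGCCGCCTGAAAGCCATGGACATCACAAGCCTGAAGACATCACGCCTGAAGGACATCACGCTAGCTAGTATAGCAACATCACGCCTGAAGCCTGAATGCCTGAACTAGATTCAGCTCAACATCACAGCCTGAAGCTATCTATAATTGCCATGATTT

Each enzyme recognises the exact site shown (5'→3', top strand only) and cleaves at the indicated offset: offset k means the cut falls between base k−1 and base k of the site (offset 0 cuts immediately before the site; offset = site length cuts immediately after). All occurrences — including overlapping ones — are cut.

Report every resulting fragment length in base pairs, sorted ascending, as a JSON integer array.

Scan for sites:
  KluIX (GCCA, off=3): starts [48, 182] → cuts [51, 185]
  EstVI (GCCTGAA, off=5): starts [30, 40, 64, 79, 118, 125, 133, 162] → cuts [35, 45, 69, 84, 123, 130, 138, 167]
  PtaX (CTAG, off=4): starts [9, 14, 19, 96, 100, 140] → cuts [13, 18, 23, 100, 104, 144]
  SqiV (ACATCAC, off=5): starts [55, 72, 88, 111, 154] → cuts [60, 77, 93, 116, 159]

All cut coordinates (distinct, sorted): [13, 18, 23, 35, 45, 51, 60, 69, 77, 84, 93, 100, 104, 116, 123, 130, 138, 144, 159, 167, 185]

Fragments:
  13→18: 5 bp
  18→23: 5 bp
  23→35: 12 bp
  35→45: 10 bp
  45→51: 6 bp
  51→60: 9 bp
  60→69: 9 bp
  69→77: 8 bp
  77→84: 7 bp
  84→93: 9 bp
  93→100: 7 bp
  100→104: 4 bp
  104→116: 12 bp
  116→123: 7 bp
  123→130: 7 bp
  130→138: 8 bp
  138→144: 6 bp
  144→159: 15 bp
  159→167: 8 bp
  167→185: 18 bp
  185→13 (wrap): 192-185+13 = 20 bp

[4,5,5,6,6,7,7,7,7,8,8,8,9,9,9,10,12,12,15,18,20]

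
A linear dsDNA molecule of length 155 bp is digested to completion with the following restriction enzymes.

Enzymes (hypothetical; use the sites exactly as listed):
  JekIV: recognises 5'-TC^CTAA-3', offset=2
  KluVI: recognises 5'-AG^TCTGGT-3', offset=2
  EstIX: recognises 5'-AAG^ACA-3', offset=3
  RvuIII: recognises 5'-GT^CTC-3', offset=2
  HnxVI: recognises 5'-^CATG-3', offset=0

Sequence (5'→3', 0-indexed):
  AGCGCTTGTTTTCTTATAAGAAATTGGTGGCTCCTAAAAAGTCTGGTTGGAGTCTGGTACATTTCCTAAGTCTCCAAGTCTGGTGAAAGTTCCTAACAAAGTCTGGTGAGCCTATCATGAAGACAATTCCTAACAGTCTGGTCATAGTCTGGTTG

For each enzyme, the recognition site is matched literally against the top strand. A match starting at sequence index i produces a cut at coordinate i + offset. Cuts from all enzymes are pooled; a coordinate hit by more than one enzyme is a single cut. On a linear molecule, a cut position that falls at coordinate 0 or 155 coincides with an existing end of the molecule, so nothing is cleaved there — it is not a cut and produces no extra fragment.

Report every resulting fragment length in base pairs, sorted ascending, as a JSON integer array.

Scan for sites:
  JekIV TCCTAA/2: at [31, 63, 90, 127] ⇒ [33, 65, 92, 129]
  KluVI AGTCTGGT/2: at [39, 50, 76, 99, 134, 145] ⇒ [41, 52, 78, 101, 136, 147]
  EstIX AAGACA/3: at [119] ⇒ [122]
  RvuIII GTCTC/2: at [69] ⇒ [71]
  HnxVI CATG/0: at [115] ⇒ [115]

Pooled cuts: [33, 41, 52, 65, 71, 78, 92, 101, 115, 122, 129, 136, 147]

Fragment lengths:
  [0,33): 33 bp
  [33,41): 8 bp
  [41,52): 11 bp
  [52,65): 13 bp
  [65,71): 6 bp
  [71,78): 7 bp
  [78,92): 14 bp
  [92,101): 9 bp
  [101,115): 14 bp
  [115,122): 7 bp
  [122,129): 7 bp
  [129,136): 7 bp
  [136,147): 11 bp
  [147,155): 8 bp

[6,7,7,7,7,8,8,9,11,11,13,14,14,33]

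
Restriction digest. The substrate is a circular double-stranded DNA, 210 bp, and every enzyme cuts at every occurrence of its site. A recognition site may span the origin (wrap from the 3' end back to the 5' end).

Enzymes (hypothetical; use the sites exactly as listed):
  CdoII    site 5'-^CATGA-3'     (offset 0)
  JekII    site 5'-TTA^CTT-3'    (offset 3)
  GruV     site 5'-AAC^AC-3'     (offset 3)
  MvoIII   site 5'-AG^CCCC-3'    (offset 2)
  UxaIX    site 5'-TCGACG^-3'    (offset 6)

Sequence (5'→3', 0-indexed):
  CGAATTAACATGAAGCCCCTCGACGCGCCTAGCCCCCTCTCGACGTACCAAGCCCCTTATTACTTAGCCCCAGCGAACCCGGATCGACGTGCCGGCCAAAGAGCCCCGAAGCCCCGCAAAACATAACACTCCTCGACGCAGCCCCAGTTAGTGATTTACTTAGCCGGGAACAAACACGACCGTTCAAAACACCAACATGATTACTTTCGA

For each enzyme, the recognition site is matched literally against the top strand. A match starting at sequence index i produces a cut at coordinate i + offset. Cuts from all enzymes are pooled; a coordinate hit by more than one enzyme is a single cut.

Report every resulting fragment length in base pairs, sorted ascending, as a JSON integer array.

[3,5,5,6,7,7,7,8,8,9,10,10,11,13,14,15,16,17,17,22]

Site scan:
  CdoII CATGA/0: at [8, 195] ⇒ [8, 195]
  JekII TTACTT/3: at [59, 155, 200] ⇒ [62, 158, 203]
  GruV AACAC/3: at [124, 172, 187] ⇒ [127, 175, 190]
  MvoIII AGCCCC/2: at [13, 30, 50, 65, 101, 109, 139] ⇒ [15, 32, 52, 67, 103, 111, 141]
  UxaIX TCGACG/6: at [19, 39, 83, 132, 206] ⇒ [2, 25, 45, 89, 138]

Pooled cuts: [2, 8, 15, 25, 32, 45, 52, 62, 67, 89, 103, 111, 127, 138, 141, 158, 175, 190, 195, 203]

Fragment lengths:
  2→8: 6 bp
  8→15: 7 bp
  15→25: 10 bp
  25→32: 7 bp
  32→45: 13 bp
  45→52: 7 bp
  52→62: 10 bp
  62→67: 5 bp
  67→89: 22 bp
  89→103: 14 bp
  103→111: 8 bp
  111→127: 16 bp
  127→138: 11 bp
  138→141: 3 bp
  141→158: 17 bp
  158→175: 17 bp
  175→190: 15 bp
  190→195: 5 bp
  195→203: 8 bp
  203→2 (wrap): 210-203+2 = 9 bp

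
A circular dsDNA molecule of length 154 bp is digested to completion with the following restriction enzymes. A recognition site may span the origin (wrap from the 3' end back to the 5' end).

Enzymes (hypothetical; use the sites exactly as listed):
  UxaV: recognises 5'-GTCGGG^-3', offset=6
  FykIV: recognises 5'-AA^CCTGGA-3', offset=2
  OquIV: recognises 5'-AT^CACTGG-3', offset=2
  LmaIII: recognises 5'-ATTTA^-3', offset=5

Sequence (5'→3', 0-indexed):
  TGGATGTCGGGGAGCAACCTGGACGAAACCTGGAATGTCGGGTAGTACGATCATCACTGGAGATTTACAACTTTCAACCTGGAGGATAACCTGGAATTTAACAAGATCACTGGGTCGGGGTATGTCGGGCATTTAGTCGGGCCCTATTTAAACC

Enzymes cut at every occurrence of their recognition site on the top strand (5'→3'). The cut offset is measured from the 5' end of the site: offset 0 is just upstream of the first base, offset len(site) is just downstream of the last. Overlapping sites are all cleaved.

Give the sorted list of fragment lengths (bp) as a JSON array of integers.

[2,6,6,6,7,9,10,10,11,11,12,12,12,13,13,14]

Site scan:
  UxaV GTCGGG/6: at [5, 36, 113, 123, 135] ⇒ [11, 42, 119, 129, 141]
  FykIV AACCTGGA/2: at [15, 26, 75, 87, 150] ⇒ [17, 28, 77, 89, 152]
  OquIV ATCACTGG/2: at [52, 105] ⇒ [54, 107]
  LmaIII ATTTA/5: at [62, 95, 130, 145] ⇒ [67, 100, 135, 150]

Pooled cuts: [11, 17, 28, 42, 54, 67, 77, 89, 100, 107, 119, 129, 135, 141, 150, 152]

Fragments:
  11→17: 6 bp
  17→28: 11 bp
  28→42: 14 bp
  42→54: 12 bp
  54→67: 13 bp
  67→77: 10 bp
  77→89: 12 bp
  89→100: 11 bp
  100→107: 7 bp
  107→119: 12 bp
  119→129: 10 bp
  129→135: 6 bp
  135→141: 6 bp
  141→150: 9 bp
  150→152: 2 bp
  152→11 (wrap): 154-152+11 = 13 bp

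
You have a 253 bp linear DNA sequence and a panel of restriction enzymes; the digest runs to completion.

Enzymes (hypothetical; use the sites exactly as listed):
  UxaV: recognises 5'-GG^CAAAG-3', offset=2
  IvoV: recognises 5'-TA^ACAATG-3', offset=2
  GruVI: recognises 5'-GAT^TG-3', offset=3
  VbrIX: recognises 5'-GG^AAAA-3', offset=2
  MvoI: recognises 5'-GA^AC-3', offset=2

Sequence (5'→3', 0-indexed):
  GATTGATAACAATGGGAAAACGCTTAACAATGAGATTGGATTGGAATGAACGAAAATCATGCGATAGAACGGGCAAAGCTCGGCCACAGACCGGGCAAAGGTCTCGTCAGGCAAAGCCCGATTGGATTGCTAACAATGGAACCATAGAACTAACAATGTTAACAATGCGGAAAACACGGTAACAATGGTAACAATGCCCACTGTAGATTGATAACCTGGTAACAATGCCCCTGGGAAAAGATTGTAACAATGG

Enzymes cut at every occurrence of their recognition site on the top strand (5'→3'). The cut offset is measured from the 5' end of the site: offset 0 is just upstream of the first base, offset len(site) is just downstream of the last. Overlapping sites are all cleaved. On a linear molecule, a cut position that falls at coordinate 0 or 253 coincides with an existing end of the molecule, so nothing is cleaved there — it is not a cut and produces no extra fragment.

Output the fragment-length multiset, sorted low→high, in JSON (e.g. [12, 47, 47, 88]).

[3,4,4,5,5,5,5,5,7,7,8,8,8,8,9,9,9,10,10,11,11,13,14,16,18,19,22]

Per-enzyme occurrences:
  UxaV (GGCAAAG, off=2): starts [71, 93, 109] → cuts [73, 95, 111]
  IvoV (TAACAATG, off=2): starts [6, 24, 130, 150, 159, 179, 188, 219, 244] → cuts [8, 26, 132, 152, 161, 181, 190, 221, 246]
  GruVI (GATTG, off=3): starts [0, 33, 38, 119, 124, 205, 239] → cuts [3, 36, 41, 122, 127, 208, 242]
  VbrIX (GGAAAA, off=2): starts [14, 168, 233] → cuts [16, 170, 235]
  MvoI (GAAC, off=2): starts [47, 66, 138, 146] → cuts [49, 68, 140, 148]

Pooled cuts: [3, 8, 16, 26, 36, 41, 49, 68, 73, 95, 111, 122, 127, 132, 140, 148, 152, 161, 170, 181, 190, 208, 221, 235, 242, 246]

Fragment lengths:
  [0,3): 3 bp
  [3,8): 5 bp
  [8,16): 8 bp
  [16,26): 10 bp
  [26,36): 10 bp
  [36,41): 5 bp
  [41,49): 8 bp
  [49,68): 19 bp
  [68,73): 5 bp
  [73,95): 22 bp
  [95,111): 16 bp
  [111,122): 11 bp
  [122,127): 5 bp
  [127,132): 5 bp
  [132,140): 8 bp
  [140,148): 8 bp
  [148,152): 4 bp
  [152,161): 9 bp
  [161,170): 9 bp
  [170,181): 11 bp
  [181,190): 9 bp
  [190,208): 18 bp
  [208,221): 13 bp
  [221,235): 14 bp
  [235,242): 7 bp
  [242,246): 4 bp
  [246,253): 7 bp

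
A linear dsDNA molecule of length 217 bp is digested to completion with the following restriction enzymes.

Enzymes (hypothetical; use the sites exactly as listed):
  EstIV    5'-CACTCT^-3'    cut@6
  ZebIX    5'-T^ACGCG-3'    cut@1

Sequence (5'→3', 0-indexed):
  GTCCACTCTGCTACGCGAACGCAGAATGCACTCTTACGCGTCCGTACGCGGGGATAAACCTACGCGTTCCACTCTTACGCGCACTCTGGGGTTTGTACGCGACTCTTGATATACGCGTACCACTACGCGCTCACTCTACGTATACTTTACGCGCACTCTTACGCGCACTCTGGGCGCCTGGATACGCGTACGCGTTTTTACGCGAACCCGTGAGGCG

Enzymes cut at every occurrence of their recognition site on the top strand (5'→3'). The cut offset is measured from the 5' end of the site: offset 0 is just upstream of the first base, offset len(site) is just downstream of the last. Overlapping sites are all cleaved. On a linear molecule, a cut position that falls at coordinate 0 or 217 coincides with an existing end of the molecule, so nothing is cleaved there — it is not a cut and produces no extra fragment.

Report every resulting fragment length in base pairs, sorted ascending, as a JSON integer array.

Scan for sites:
  EstIV (CACTCT, off=6): starts [3, 28, 69, 81, 131, 153, 165] → cuts [9, 34, 75, 87, 137, 159, 171]
  ZebIX (TACGCG, off=1): starts [11, 34, 44, 60, 75, 95, 111, 123, 147, 159, 182, 188, 198] → cuts [12, 35, 45, 61, 76, 96, 112, 124, 148, 160, 183, 189, 199]

Pooled cuts: [9, 12, 34, 35, 45, 61, 75, 76, 87, 96, 112, 124, 137, 148, 159, 160, 171, 183, 189, 199]

Fragments:
  [0,9): 9 bp
  [9,12): 3 bp
  [12,34): 22 bp
  [34,35): 1 bp
  [35,45): 10 bp
  [45,61): 16 bp
  [61,75): 14 bp
  [75,76): 1 bp
  [76,87): 11 bp
  [87,96): 9 bp
  [96,112): 16 bp
  [112,124): 12 bp
  [124,137): 13 bp
  [137,148): 11 bp
  [148,159): 11 bp
  [159,160): 1 bp
  [160,171): 11 bp
  [171,183): 12 bp
  [183,189): 6 bp
  [189,199): 10 bp
  [199,217): 18 bp

[1,1,1,3,6,9,9,10,10,11,11,11,11,12,12,13,14,16,16,18,22]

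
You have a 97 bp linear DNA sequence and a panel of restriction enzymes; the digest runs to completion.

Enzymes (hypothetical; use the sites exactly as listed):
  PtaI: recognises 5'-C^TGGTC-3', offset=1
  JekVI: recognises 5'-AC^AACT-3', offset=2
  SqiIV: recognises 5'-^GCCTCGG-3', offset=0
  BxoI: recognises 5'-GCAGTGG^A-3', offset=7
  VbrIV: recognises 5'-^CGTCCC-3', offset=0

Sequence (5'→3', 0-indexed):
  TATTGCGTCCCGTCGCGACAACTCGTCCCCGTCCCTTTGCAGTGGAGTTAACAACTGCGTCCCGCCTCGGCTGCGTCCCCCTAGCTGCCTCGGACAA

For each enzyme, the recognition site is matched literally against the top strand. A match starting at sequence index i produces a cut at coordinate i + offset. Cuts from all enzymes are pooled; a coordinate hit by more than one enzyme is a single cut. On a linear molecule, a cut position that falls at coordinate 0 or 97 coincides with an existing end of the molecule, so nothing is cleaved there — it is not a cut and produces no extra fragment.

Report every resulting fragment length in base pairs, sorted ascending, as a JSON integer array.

Per-enzyme occurrences:
  PtaI (CTGGTC, off=1): no sites
  JekVI (ACAACT, off=2): starts [17, 50] → cuts [19, 52]
  SqiIV (GCCTCGG, off=0): starts [63, 86] → cuts [63, 86]
  BxoI (GCAGTGGA, off=7): starts [38] → cuts [45]
  VbrIV (CGTCCC, off=0): starts [5, 23, 29, 57, 73] → cuts [5, 23, 29, 57, 73]

All cut coordinates (distinct, sorted): [5, 19, 23, 29, 45, 52, 57, 63, 73, 86]

Fragments:
  [0,5): 5 bp
  [5,19): 14 bp
  [19,23): 4 bp
  [23,29): 6 bp
  [29,45): 16 bp
  [45,52): 7 bp
  [52,57): 5 bp
  [57,63): 6 bp
  [63,73): 10 bp
  [73,86): 13 bp
  [86,97): 11 bp

[4,5,5,6,6,7,10,11,13,14,16]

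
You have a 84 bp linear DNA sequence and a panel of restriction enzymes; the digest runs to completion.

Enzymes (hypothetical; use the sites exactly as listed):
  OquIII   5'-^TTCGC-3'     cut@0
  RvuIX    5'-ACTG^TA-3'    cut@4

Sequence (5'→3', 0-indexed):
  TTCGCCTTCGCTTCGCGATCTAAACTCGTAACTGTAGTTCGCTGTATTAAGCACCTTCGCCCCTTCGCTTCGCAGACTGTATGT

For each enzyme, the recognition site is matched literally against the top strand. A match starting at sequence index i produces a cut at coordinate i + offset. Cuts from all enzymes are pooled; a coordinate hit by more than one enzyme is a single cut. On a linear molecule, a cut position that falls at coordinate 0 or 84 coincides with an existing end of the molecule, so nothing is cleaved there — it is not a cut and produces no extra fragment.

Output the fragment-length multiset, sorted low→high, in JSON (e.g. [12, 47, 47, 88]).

Per-enzyme occurrences:
  OquIII TTCGC/0: at [0, 6, 11, 37, 55, 63, 68] ⇒ [6, 11, 37, 55, 63, 68] (position 0 is a terminus of the linear molecule — no cut)
  RvuIX ACTGTA/4: at [30, 75] ⇒ [34, 79]

Pooled cuts: [6, 11, 34, 37, 55, 63, 68, 79]

Fragment lengths:
  [0,6): 6 bp
  [6,11): 5 bp
  [11,34): 23 bp
  [34,37): 3 bp
  [37,55): 18 bp
  [55,63): 8 bp
  [63,68): 5 bp
  [68,79): 11 bp
  [79,84): 5 bp

[3,5,5,5,6,8,11,18,23]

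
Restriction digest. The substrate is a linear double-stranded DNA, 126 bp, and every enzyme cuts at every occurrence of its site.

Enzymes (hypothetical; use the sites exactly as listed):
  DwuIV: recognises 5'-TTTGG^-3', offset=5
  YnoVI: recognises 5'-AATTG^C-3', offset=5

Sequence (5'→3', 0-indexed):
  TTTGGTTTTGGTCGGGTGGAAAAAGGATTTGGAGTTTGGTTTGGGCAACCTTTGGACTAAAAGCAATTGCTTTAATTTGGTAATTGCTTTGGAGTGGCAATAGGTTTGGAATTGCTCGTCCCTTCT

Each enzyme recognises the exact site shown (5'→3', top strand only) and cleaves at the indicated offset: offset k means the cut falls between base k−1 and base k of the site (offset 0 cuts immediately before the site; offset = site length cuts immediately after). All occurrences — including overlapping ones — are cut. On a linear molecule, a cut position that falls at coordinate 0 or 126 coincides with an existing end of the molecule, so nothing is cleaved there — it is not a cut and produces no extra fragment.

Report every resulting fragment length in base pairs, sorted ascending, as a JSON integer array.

Site scan:
  DwuIV TTTGG/5: at [0, 6, 27, 34, 39, 50, 75, 87, 104] ⇒ [5, 11, 32, 39, 44, 55, 80, 92, 109]
  YnoVI AATTGC/5: at [64, 81, 109] ⇒ [69, 86, 114]

All cut coordinates (distinct, sorted): [5, 11, 32, 39, 44, 55, 69, 80, 86, 92, 109, 114]

Fragment lengths:
  [0,5): 5 bp
  [5,11): 6 bp
  [11,32): 21 bp
  [32,39): 7 bp
  [39,44): 5 bp
  [44,55): 11 bp
  [55,69): 14 bp
  [69,80): 11 bp
  [80,86): 6 bp
  [86,92): 6 bp
  [92,109): 17 bp
  [109,114): 5 bp
  [114,126): 12 bp

[5,5,5,6,6,6,7,11,11,12,14,17,21]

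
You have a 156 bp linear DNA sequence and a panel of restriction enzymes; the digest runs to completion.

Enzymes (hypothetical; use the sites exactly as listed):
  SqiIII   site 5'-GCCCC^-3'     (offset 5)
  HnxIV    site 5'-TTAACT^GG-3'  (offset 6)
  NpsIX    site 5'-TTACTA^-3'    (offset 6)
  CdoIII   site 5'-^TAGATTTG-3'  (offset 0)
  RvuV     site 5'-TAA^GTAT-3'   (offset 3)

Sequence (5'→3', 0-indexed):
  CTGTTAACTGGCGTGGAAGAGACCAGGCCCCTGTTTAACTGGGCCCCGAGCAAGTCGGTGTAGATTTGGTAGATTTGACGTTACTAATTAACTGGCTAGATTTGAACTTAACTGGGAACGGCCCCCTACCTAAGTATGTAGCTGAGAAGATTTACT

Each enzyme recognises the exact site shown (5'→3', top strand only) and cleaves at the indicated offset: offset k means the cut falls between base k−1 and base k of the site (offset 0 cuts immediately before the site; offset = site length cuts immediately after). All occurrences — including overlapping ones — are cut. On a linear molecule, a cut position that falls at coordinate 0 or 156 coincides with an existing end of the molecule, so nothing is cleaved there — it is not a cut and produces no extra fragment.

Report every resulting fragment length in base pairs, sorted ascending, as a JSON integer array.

[3,7,7,8,9,9,9,12,13,17,17,22,23]

Site scan:
  SqiIII GCCCC/5: at [26, 42, 120] ⇒ [31, 47, 125]
  HnxIV TTAACTGG/6: at [3, 34, 87, 107] ⇒ [9, 40, 93, 113]
  NpsIX TTACTA/6: at [80] ⇒ [86]
  CdoIII TAGATTTG/0: at [60, 69, 96] ⇒ [60, 69, 96]
  RvuV TAAGTAT/3: at [130] ⇒ [133]

Pooled cuts: [9, 31, 40, 47, 60, 69, 86, 93, 96, 113, 125, 133]

Fragments:
  [0,9): 9 bp
  [9,31): 22 bp
  [31,40): 9 bp
  [40,47): 7 bp
  [47,60): 13 bp
  [60,69): 9 bp
  [69,86): 17 bp
  [86,93): 7 bp
  [93,96): 3 bp
  [96,113): 17 bp
  [113,125): 12 bp
  [125,133): 8 bp
  [133,156): 23 bp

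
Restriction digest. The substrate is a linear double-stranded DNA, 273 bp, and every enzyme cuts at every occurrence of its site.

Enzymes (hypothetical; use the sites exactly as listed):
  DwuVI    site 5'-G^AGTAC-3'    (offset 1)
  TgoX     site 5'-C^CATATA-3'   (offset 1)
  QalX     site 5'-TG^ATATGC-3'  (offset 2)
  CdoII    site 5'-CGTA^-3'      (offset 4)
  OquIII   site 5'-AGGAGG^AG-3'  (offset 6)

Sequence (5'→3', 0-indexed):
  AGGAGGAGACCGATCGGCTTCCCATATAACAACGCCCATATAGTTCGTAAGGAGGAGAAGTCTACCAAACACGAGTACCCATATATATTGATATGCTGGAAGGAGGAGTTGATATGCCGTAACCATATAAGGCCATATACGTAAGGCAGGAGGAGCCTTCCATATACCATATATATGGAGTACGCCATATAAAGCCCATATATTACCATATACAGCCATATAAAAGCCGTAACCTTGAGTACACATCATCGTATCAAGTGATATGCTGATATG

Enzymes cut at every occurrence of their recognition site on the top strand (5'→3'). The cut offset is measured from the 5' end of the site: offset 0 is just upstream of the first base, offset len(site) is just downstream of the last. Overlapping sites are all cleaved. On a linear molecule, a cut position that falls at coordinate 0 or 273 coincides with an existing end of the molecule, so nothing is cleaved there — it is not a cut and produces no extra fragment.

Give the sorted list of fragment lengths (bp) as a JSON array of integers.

[2,5,6,6,6,6,7,7,7,7,10,10,10,10,10,10,11,11,11,13,13,14,15,16,16,16,18]

Scan for sites:
  DwuVI GAGTAC/1: at [72, 177, 236] ⇒ [73, 178, 237]
  TgoX CCATATA/1: at [21, 35, 78, 122, 132, 159, 166, 184, 195, 205, 215] ⇒ [22, 36, 79, 123, 133, 160, 167, 185, 196, 206, 216]
  QalX TGATATGC/2: at [88, 109, 258] ⇒ [90, 111, 260]
  CdoII CGTA/4: at [45, 117, 139, 227, 249] ⇒ [49, 121, 143, 231, 253]
  OquIII AGGAGGAG/6: at [0, 49, 100, 147] ⇒ [6, 55, 106, 153]

Pooled cuts: [6, 22, 36, 49, 55, 73, 79, 90, 106, 111, 121, 123, 133, 143, 153, 160, 167, 178, 185, 196, 206, 216, 231, 237, 253, 260]

Fragment lengths:
  [0,6): 6 bp
  [6,22): 16 bp
  [22,36): 14 bp
  [36,49): 13 bp
  [49,55): 6 bp
  [55,73): 18 bp
  [73,79): 6 bp
  [79,90): 11 bp
  [90,106): 16 bp
  [106,111): 5 bp
  [111,121): 10 bp
  [121,123): 2 bp
  [123,133): 10 bp
  [133,143): 10 bp
  [143,153): 10 bp
  [153,160): 7 bp
  [160,167): 7 bp
  [167,178): 11 bp
  [178,185): 7 bp
  [185,196): 11 bp
  [196,206): 10 bp
  [206,216): 10 bp
  [216,231): 15 bp
  [231,237): 6 bp
  [237,253): 16 bp
  [253,260): 7 bp
  [260,273): 13 bp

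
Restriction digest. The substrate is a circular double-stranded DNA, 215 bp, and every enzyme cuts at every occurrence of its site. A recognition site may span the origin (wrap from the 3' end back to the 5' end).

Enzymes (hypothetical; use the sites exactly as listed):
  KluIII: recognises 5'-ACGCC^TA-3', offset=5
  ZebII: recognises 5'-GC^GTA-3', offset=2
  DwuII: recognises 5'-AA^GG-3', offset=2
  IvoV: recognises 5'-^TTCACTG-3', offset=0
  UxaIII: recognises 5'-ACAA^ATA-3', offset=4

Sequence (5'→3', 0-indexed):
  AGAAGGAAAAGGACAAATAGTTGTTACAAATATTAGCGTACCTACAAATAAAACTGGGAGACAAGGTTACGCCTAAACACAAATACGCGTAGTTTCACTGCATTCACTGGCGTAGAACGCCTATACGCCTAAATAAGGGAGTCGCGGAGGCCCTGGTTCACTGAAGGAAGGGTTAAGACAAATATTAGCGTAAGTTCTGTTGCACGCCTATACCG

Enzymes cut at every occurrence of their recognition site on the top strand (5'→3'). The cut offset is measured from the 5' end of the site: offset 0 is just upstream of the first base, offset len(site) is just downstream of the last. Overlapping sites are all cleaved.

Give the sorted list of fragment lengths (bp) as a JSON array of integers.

[4,5,6,6,6,7,8,8,8,9,9,9,9,9,10,10,11,12,13,17,19,20]

Site scan:
  KluIII (ACGCCTA, off=5): starts [68, 116, 124, 203] → cuts [73, 121, 129, 208]
  ZebII (GCGTA, off=2): starts [35, 86, 109, 187] → cuts [37, 88, 111, 189]
  DwuII (AAGG, off=2): starts [2, 8, 62, 134, 163, 167] → cuts [4, 10, 64, 136, 165, 169]
  IvoV (TTCACTG, off=0): starts [93, 102, 156] → cuts [93, 102, 156]
  UxaIII (ACAAATA, off=4): starts [12, 25, 43, 78, 177] → cuts [16, 29, 47, 82, 181]

Pooled cuts: [4, 10, 16, 29, 37, 47, 64, 73, 82, 88, 93, 102, 111, 121, 129, 136, 156, 165, 169, 181, 189, 208]

Fragment lengths:
  4→10: 6 bp
  10→16: 6 bp
  16→29: 13 bp
  29→37: 8 bp
  37→47: 10 bp
  47→64: 17 bp
  64→73: 9 bp
  73→82: 9 bp
  82→88: 6 bp
  88→93: 5 bp
  93→102: 9 bp
  102→111: 9 bp
  111→121: 10 bp
  121→129: 8 bp
  129→136: 7 bp
  136→156: 20 bp
  156→165: 9 bp
  165→169: 4 bp
  169→181: 12 bp
  181→189: 8 bp
  189→208: 19 bp
  208→4 (wrap): 215-208+4 = 11 bp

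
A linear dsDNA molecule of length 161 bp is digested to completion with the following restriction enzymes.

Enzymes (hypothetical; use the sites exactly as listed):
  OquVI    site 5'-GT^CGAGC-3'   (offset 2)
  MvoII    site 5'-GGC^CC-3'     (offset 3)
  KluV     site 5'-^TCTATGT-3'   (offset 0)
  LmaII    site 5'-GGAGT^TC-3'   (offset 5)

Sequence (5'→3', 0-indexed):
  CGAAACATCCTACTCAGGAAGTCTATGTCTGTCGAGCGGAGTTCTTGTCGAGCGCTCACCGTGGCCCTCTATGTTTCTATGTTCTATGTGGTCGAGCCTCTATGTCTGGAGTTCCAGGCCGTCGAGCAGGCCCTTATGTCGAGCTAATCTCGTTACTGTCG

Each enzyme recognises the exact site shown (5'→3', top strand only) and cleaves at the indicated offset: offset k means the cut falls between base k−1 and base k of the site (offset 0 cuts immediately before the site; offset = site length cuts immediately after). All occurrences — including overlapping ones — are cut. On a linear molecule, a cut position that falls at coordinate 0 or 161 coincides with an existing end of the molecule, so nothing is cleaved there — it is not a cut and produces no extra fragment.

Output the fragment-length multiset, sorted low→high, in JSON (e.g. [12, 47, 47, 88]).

[2,6,6,7,8,8,9,10,10,10,11,14,17,21,22]

Site scan:
  OquVI GTCGAGC/2: at [30, 46, 90, 120, 137] ⇒ [32, 48, 92, 122, 139]
  MvoII GGCCC/3: at [62, 128] ⇒ [65, 131]
  KluV TCTATGT/0: at [21, 67, 75, 82, 98] ⇒ [21, 67, 75, 82, 98]
  LmaII GGAGTTC/5: at [37, 107] ⇒ [42, 112]

All cut coordinates (distinct, sorted): [21, 32, 42, 48, 65, 67, 75, 82, 92, 98, 112, 122, 131, 139]

Fragments:
  [0,21): 21 bp
  [21,32): 11 bp
  [32,42): 10 bp
  [42,48): 6 bp
  [48,65): 17 bp
  [65,67): 2 bp
  [67,75): 8 bp
  [75,82): 7 bp
  [82,92): 10 bp
  [92,98): 6 bp
  [98,112): 14 bp
  [112,122): 10 bp
  [122,131): 9 bp
  [131,139): 8 bp
  [139,161): 22 bp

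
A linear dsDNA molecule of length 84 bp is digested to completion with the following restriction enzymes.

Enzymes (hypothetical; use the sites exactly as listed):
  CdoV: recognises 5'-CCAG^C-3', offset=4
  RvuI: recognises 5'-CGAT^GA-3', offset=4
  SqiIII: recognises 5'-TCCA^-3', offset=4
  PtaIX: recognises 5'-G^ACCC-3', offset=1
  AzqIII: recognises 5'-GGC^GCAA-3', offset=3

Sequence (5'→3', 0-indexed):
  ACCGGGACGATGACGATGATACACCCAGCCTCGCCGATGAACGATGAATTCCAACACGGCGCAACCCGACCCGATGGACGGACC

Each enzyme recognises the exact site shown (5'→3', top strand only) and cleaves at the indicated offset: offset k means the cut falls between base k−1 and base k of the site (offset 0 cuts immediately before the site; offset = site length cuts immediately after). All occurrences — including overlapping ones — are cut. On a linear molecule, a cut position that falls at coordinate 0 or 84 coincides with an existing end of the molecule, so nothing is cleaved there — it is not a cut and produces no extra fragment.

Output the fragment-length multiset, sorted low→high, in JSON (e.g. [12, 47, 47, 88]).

[6,7,7,8,8,10,11,11,16]

Per-enzyme occurrences:
  CdoV (CCAGC, off=4): starts [24] → cuts [28]
  RvuI (CGATGA, off=4): starts [7, 13, 34, 41] → cuts [11, 17, 38, 45]
  SqiIII (TCCA, off=4): starts [49] → cuts [53]
  PtaIX (GACCC, off=1): starts [67] → cuts [68]
  AzqIII (GGCGCAA, off=3): starts [57] → cuts [60]

All cut coordinates (distinct, sorted): [11, 17, 28, 38, 45, 53, 60, 68]

Fragment lengths:
  [0,11): 11 bp
  [11,17): 6 bp
  [17,28): 11 bp
  [28,38): 10 bp
  [38,45): 7 bp
  [45,53): 8 bp
  [53,60): 7 bp
  [60,68): 8 bp
  [68,84): 16 bp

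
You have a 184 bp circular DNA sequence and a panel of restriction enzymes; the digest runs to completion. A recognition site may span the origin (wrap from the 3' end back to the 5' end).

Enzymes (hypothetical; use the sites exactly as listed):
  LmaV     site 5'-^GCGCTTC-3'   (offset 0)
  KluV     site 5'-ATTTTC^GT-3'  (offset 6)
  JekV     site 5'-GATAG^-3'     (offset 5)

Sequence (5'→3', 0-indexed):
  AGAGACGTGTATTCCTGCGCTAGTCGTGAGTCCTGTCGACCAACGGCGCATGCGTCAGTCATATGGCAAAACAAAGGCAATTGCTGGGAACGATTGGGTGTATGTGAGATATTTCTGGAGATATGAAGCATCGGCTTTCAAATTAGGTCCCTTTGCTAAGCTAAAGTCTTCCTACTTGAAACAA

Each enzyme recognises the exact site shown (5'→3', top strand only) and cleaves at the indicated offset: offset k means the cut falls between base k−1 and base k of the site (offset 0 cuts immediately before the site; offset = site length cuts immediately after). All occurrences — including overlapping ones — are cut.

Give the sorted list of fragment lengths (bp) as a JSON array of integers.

Scan for sites:
  LmaV (GCGCTTC, off=0): no sites
  KluV (ATTTTCGT, off=6): no sites
  JekV (GATAG, off=5): no sites

Pooled cuts: ∅

Fragment lengths:
  no cuts → one circular fragment of 184 bp

[184]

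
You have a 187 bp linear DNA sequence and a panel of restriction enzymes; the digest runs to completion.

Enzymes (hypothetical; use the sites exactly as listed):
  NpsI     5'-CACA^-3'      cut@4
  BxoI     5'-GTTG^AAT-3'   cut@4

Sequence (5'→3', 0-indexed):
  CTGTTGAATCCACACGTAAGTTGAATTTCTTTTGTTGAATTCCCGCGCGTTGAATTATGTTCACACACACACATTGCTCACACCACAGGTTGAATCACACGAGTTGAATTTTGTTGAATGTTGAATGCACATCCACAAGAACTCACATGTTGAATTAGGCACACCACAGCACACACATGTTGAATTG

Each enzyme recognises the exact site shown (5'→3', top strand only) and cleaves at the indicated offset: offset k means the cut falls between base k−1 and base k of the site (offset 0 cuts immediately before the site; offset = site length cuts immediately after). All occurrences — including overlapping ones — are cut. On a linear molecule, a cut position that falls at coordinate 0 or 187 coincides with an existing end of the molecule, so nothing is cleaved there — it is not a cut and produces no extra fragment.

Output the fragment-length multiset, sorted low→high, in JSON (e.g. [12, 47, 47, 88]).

[2,2,2,2,2,2,5,5,5,5,5,5,5,6,6,7,7,7,8,8,9,9,10,10,11,13,14,15]

Per-enzyme occurrences:
  NpsI CACA/4: at [10, 61, 63, 65, 67, 69, 78, 83, 95, 127, 133, 143, 159, 164, 169, 171, 173] ⇒ [14, 65, 67, 69, 71, 73, 82, 87, 99, 131, 137, 147, 163, 168, 173, 175, 177]
  BxoI GTTGAAT/4: at [2, 19, 33, 48, 88, 102, 112, 119, 148, 178] ⇒ [6, 23, 37, 52, 92, 106, 116, 123, 152, 182]

Pooled cuts: [6, 14, 23, 37, 52, 65, 67, 69, 71, 73, 82, 87, 92, 99, 106, 116, 123, 131, 137, 147, 152, 163, 168, 173, 175, 177, 182]

Fragments:
  [0,6): 6 bp
  [6,14): 8 bp
  [14,23): 9 bp
  [23,37): 14 bp
  [37,52): 15 bp
  [52,65): 13 bp
  [65,67): 2 bp
  [67,69): 2 bp
  [69,71): 2 bp
  [71,73): 2 bp
  [73,82): 9 bp
  [82,87): 5 bp
  [87,92): 5 bp
  [92,99): 7 bp
  [99,106): 7 bp
  [106,116): 10 bp
  [116,123): 7 bp
  [123,131): 8 bp
  [131,137): 6 bp
  [137,147): 10 bp
  [147,152): 5 bp
  [152,163): 11 bp
  [163,168): 5 bp
  [168,173): 5 bp
  [173,175): 2 bp
  [175,177): 2 bp
  [177,182): 5 bp
  [182,187): 5 bp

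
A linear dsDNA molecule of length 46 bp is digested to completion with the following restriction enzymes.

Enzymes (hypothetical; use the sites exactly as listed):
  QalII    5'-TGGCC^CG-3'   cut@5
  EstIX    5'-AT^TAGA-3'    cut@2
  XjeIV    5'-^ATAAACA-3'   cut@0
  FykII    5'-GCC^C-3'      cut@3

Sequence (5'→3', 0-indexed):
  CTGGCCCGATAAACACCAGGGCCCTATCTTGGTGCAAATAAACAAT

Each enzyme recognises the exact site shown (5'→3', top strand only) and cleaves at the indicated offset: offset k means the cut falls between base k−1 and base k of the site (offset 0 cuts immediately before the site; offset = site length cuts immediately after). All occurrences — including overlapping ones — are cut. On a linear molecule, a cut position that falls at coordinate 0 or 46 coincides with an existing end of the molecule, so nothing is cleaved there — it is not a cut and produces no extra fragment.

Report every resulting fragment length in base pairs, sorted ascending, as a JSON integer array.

[2,6,9,14,15]

Site scan:
  QalII (TGGCCCG, off=5): starts [1] → cuts [6]
  EstIX (ATTAGA, off=2): no sites
  XjeIV (ATAAACA, off=0): starts [8, 37] → cuts [8, 37]
  FykII (GCCC, off=3): starts [3, 20] → cuts [6, 23]

All cut coordinates (distinct, sorted): [6, 8, 23, 37]

Fragment lengths:
  [0,6): 6 bp
  [6,8): 2 bp
  [8,23): 15 bp
  [23,37): 14 bp
  [37,46): 9 bp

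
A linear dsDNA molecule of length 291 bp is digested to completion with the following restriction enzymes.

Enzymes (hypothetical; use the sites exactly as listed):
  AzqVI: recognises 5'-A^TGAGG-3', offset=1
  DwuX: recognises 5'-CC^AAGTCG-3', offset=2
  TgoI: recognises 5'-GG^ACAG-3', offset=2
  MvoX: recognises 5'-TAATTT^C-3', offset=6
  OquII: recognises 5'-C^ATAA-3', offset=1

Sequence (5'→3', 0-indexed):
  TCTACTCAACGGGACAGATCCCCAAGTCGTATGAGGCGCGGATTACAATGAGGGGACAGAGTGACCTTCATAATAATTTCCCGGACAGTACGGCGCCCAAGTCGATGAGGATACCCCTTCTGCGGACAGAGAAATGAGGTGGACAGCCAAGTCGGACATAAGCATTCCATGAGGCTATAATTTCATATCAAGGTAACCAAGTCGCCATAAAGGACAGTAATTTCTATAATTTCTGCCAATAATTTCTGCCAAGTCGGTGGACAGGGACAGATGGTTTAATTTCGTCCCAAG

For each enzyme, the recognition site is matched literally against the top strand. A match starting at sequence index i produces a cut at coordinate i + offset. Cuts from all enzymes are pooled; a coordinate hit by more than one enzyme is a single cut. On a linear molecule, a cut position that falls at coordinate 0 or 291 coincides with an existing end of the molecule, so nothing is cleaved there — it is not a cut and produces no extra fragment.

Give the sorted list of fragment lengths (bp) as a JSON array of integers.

[5,5,6,6,7,7,7,8,8,8,9,9,9,9,10,10,10,10,12,13,13,14,14,14,15,16,17,20]

Per-enzyme occurrences:
  AzqVI ATGAGG/1: at [30, 47, 104, 133, 168] ⇒ [31, 48, 105, 134, 169]
  DwuX CCAAGTCG/2: at [21, 96, 146, 196, 248] ⇒ [23, 98, 148, 198, 250]
  TgoI GGACAG/2: at [11, 53, 82, 123, 140, 211, 258, 264] ⇒ [13, 55, 84, 125, 142, 213, 260, 266]
  MvoX TAATTTC/6: at [73, 177, 217, 226, 239, 276] ⇒ [79, 183, 223, 232, 245, 282]
  OquII CATAA/1: at [68, 156, 205] ⇒ [69, 157, 206]

All cut coordinates (distinct, sorted): [13, 23, 31, 48, 55, 69, 79, 84, 98, 105, 125, 134, 142, 148, 157, 169, 183, 198, 206, 213, 223, 232, 245, 250, 260, 266, 282]

Fragments:
  [0,13): 13 bp
  [13,23): 10 bp
  [23,31): 8 bp
  [31,48): 17 bp
  [48,55): 7 bp
  [55,69): 14 bp
  [69,79): 10 bp
  [79,84): 5 bp
  [84,98): 14 bp
  [98,105): 7 bp
  [105,125): 20 bp
  [125,134): 9 bp
  [134,142): 8 bp
  [142,148): 6 bp
  [148,157): 9 bp
  [157,169): 12 bp
  [169,183): 14 bp
  [183,198): 15 bp
  [198,206): 8 bp
  [206,213): 7 bp
  [213,223): 10 bp
  [223,232): 9 bp
  [232,245): 13 bp
  [245,250): 5 bp
  [250,260): 10 bp
  [260,266): 6 bp
  [266,282): 16 bp
  [282,291): 9 bp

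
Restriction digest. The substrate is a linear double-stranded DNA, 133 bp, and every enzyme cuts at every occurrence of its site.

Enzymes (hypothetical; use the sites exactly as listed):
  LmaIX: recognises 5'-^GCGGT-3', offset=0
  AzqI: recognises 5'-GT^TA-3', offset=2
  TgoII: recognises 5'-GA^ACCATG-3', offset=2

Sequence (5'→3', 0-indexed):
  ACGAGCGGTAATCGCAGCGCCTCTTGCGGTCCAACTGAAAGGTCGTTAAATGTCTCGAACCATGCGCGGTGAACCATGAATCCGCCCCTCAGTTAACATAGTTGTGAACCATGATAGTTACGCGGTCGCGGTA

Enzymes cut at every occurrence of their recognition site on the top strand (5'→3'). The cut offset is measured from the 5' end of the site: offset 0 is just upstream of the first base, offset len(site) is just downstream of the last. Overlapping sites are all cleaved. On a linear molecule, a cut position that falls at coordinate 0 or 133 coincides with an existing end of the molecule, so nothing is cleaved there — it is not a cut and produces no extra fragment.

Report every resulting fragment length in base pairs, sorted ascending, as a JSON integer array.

[3,4,6,6,7,7,11,12,14,21,21,21]

Per-enzyme occurrences:
  LmaIX GCGGT/0: at [4, 25, 65, 121, 127] ⇒ [4, 25, 65, 121, 127]
  AzqI GTTA/2: at [44, 91, 116] ⇒ [46, 93, 118]
  TgoII GAACCATG/2: at [56, 70, 105] ⇒ [58, 72, 107]

All cut coordinates (distinct, sorted): [4, 25, 46, 58, 65, 72, 93, 107, 118, 121, 127]

Fragments:
  [0,4): 4 bp
  [4,25): 21 bp
  [25,46): 21 bp
  [46,58): 12 bp
  [58,65): 7 bp
  [65,72): 7 bp
  [72,93): 21 bp
  [93,107): 14 bp
  [107,118): 11 bp
  [118,121): 3 bp
  [121,127): 6 bp
  [127,133): 6 bp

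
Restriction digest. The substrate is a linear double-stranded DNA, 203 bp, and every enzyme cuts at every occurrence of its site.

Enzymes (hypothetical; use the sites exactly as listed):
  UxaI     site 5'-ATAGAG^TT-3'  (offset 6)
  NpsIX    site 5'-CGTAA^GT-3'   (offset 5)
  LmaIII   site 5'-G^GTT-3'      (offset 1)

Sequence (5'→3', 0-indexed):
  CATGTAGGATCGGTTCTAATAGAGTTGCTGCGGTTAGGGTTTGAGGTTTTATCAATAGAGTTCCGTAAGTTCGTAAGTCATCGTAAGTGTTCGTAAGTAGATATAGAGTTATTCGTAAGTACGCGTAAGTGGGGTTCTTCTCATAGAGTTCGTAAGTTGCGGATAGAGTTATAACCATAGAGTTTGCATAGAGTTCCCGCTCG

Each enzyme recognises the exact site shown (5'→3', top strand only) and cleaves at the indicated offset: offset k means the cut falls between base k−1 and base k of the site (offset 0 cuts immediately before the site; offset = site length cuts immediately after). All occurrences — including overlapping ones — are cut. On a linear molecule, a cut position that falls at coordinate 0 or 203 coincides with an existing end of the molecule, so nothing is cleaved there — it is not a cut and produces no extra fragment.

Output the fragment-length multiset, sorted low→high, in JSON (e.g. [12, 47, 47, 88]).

Site scan:
  UxaI (ATAGAGTT, off=6): starts [18, 54, 102, 142, 162, 176, 187] → cuts [24, 60, 108, 148, 168, 182, 193]
  NpsIX (CGTAAGT, off=5): starts [63, 71, 81, 91, 113, 123, 150] → cuts [68, 76, 86, 96, 118, 128, 155]
  LmaIII (GGTT, off=1): starts [11, 31, 37, 44, 132] → cuts [12, 32, 38, 45, 133]

All cut coordinates (distinct, sorted): [12, 24, 32, 38, 45, 60, 68, 76, 86, 96, 108, 118, 128, 133, 148, 155, 168, 182, 193]

Fragment lengths:
  [0,12): 12 bp
  [12,24): 12 bp
  [24,32): 8 bp
  [32,38): 6 bp
  [38,45): 7 bp
  [45,60): 15 bp
  [60,68): 8 bp
  [68,76): 8 bp
  [76,86): 10 bp
  [86,96): 10 bp
  [96,108): 12 bp
  [108,118): 10 bp
  [118,128): 10 bp
  [128,133): 5 bp
  [133,148): 15 bp
  [148,155): 7 bp
  [155,168): 13 bp
  [168,182): 14 bp
  [182,193): 11 bp
  [193,203): 10 bp

[5,6,7,7,8,8,8,10,10,10,10,10,11,12,12,12,13,14,15,15]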